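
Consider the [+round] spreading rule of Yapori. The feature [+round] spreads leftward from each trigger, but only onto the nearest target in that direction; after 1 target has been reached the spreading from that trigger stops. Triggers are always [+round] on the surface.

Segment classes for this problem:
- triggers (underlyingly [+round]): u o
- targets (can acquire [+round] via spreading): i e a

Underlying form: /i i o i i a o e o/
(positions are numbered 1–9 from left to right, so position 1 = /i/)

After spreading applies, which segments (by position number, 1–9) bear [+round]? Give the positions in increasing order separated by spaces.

From /o/ at 3 leftward: 2 /i/ → [+round]; bound reached.
From /o/ at 7 leftward: 6 /a/ → [+round]; bound reached.
From /o/ at 9 leftward: 8 /e/ → [+round]; bound reached.
Targets with no active source: positions 1 4 5 stay [-round].

2 3 6 7 8 9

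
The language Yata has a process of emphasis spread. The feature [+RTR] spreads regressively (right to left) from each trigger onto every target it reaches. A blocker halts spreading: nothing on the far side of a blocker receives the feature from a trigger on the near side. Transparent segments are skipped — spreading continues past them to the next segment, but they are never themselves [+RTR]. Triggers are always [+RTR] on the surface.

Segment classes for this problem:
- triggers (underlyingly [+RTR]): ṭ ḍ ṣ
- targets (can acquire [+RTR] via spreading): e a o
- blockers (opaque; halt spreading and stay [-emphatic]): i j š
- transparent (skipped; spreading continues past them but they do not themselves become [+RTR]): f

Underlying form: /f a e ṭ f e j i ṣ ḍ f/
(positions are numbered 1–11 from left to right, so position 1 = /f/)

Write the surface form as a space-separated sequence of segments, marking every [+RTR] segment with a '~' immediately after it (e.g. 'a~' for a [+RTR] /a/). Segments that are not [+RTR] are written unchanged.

f a~ e~ ṭ~ f e j i ṣ~ ḍ~ f

From /ṭ/ at 4 leftward: 3 /e/ → [+RTR]; 2 /a/ → [+RTR]; 1 /f/ transparent; word edge.
From /ṣ/ at 9 leftward: 8 /i/ blocks.
From /ḍ/ at 10 leftward: 9 /ṣ/ is itself a trigger — this domain ends here.
Target with no active source: position 6 stays [-emphatic].
[+RTR] positions on the surface: 2 3 4 9 10.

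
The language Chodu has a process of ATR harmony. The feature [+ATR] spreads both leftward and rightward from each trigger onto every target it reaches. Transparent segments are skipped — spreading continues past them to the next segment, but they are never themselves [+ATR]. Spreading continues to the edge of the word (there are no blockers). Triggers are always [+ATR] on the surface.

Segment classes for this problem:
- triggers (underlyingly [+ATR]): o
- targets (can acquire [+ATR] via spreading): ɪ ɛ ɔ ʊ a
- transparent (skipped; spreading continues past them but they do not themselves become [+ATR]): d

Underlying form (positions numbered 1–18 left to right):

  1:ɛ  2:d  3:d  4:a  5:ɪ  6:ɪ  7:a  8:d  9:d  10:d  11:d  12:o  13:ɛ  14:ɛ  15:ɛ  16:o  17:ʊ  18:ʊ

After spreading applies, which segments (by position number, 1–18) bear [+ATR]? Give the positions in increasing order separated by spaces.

1 4 5 6 7 12 13 14 15 16 17 18

From /o/ at 12 rightward: 13 /ɛ/ → [+ATR]; 14 /ɛ/ → [+ATR]; 15 /ɛ/ → [+ATR]; 16 /o/ is itself a trigger — this domain ends here.
From /o/ at 12 leftward: 11 /d/ transparent; 10 /d/ transparent; 9 /d/ transparent; 8 /d/ transparent; 7 /a/ → [+ATR]; 6 /ɪ/ → [+ATR]; 5 /ɪ/ → [+ATR]; 4 /a/ → [+ATR]; 3 /d/ transparent; 2 /d/ transparent; 1 /ɛ/ → [+ATR]; word edge.
From /o/ at 16 rightward: 17 /ʊ/ → [+ATR]; 18 /ʊ/ → [+ATR]; word edge.
From /o/ at 16 leftward: 15 /ɛ/ → [+ATR]; 14 /ɛ/ → [+ATR]; 13 /ɛ/ → [+ATR]; 12 /o/ is itself a trigger — this domain ends here.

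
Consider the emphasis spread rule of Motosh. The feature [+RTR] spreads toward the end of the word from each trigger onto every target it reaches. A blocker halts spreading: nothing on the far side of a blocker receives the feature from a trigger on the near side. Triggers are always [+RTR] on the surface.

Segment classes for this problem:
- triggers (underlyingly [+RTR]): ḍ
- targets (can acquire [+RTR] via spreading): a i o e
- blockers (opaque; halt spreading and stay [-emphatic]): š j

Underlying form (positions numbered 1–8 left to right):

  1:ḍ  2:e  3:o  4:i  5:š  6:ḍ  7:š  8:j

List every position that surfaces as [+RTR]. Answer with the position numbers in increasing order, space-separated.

1 2 3 4 6

From /ḍ/ at 1 rightward: 2 /e/ → [+RTR]; 3 /o/ → [+RTR]; 4 /i/ → [+RTR]; 5 /š/ blocks.
From /ḍ/ at 6 rightward: 7 /š/ blocks.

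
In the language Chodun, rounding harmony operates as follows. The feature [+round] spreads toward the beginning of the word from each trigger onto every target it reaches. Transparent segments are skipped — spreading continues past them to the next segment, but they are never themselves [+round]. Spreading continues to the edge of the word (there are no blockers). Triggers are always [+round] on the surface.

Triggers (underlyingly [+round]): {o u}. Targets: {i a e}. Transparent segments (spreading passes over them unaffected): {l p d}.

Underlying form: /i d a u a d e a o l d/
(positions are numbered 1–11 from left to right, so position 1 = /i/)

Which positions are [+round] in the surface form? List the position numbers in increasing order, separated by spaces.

1 3 4 5 7 8 9

From /u/ at 4 leftward: 3 /a/ → [+round]; 2 /d/ transparent; 1 /i/ → [+round]; word edge.
From /o/ at 9 leftward: 8 /a/ → [+round]; 7 /e/ → [+round]; 6 /d/ transparent; 5 /a/ → [+round]; 4 /u/ is itself a trigger — this domain ends here.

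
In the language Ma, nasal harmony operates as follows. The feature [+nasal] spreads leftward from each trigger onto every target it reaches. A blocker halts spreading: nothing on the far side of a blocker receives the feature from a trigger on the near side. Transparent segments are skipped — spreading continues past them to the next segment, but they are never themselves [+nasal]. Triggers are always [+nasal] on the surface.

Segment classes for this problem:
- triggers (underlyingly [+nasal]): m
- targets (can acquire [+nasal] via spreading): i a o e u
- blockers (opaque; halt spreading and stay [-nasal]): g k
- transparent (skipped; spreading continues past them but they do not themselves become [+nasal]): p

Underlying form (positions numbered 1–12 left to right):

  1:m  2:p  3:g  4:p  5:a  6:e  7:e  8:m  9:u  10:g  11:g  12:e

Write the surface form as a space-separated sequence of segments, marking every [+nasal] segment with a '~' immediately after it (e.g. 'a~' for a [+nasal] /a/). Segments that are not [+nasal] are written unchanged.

From /m/ at 1 leftward: word edge.
From /m/ at 8 leftward: 7 /e/ → [+nasal]; 6 /e/ → [+nasal]; 5 /a/ → [+nasal]; 4 /p/ transparent; 3 /g/ blocks.
Targets with no active source: positions 9 12 stay [-nasal].
[+nasal] positions on the surface: 1 5 6 7 8.

m~ p g p a~ e~ e~ m~ u g g e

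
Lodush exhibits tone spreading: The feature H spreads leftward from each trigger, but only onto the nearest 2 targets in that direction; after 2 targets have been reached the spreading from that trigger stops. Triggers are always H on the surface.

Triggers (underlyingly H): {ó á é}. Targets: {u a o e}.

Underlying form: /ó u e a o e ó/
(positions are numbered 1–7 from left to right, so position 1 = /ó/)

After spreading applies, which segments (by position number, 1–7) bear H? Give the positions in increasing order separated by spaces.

From /ó/ at 1 leftward: word edge.
From /ó/ at 7 leftward: 6 /e/ → H; 5 /o/ → H; bound reached.
Targets with no active source: positions 2 3 4 stay [-high tone].

1 5 6 7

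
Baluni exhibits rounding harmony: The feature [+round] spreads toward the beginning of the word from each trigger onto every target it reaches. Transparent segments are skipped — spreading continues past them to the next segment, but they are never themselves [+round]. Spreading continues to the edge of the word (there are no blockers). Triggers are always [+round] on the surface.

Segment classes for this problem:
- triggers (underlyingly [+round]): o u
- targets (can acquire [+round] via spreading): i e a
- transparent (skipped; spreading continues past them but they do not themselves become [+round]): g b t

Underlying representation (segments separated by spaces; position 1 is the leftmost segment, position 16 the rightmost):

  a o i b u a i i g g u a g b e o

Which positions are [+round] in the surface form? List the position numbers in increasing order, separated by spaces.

From /o/ at 2 leftward: 1 /a/ → [+round]; word edge.
From /u/ at 5 leftward: 4 /b/ transparent; 3 /i/ → [+round]; 2 /o/ is itself a trigger — this domain ends here.
From /u/ at 11 leftward: 10 /g/ transparent; 9 /g/ transparent; 8 /i/ → [+round]; 7 /i/ → [+round]; 6 /a/ → [+round]; 5 /u/ is itself a trigger — this domain ends here.
From /o/ at 16 leftward: 15 /e/ → [+round]; 14 /b/ transparent; 13 /g/ transparent; 12 /a/ → [+round]; 11 /u/ is itself a trigger — this domain ends here.

1 2 3 5 6 7 8 11 12 15 16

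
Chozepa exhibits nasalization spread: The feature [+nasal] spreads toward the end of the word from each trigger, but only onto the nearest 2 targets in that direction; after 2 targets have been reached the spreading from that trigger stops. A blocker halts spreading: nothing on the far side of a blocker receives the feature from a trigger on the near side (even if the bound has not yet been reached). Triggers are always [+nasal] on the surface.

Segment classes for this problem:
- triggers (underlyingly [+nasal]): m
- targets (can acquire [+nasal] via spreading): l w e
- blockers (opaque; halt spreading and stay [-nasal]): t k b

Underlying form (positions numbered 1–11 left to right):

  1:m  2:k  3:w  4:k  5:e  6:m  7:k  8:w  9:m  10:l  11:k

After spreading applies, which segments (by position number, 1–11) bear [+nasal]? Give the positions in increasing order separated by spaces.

1 6 9 10

From /m/ at 1 rightward: 2 /k/ blocks.
From /m/ at 6 rightward: 7 /k/ blocks.
From /m/ at 9 rightward: 10 /l/ → [+nasal]; 11 /k/ blocks.
Targets with no active source: positions 3 5 8 stay [-nasal].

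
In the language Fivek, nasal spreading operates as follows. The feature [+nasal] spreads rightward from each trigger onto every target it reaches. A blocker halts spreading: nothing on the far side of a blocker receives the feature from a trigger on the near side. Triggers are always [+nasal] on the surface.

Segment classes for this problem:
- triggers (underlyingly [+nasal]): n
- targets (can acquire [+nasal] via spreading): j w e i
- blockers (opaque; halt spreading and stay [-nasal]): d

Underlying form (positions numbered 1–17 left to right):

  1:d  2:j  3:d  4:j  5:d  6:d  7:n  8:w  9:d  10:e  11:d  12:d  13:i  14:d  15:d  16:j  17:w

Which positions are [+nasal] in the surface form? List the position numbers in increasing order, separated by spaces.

7 8

From /n/ at 7 rightward: 8 /w/ → [+nasal]; 9 /d/ blocks.
Targets with no active source: positions 2 4 10 13 16 17 stay [-nasal].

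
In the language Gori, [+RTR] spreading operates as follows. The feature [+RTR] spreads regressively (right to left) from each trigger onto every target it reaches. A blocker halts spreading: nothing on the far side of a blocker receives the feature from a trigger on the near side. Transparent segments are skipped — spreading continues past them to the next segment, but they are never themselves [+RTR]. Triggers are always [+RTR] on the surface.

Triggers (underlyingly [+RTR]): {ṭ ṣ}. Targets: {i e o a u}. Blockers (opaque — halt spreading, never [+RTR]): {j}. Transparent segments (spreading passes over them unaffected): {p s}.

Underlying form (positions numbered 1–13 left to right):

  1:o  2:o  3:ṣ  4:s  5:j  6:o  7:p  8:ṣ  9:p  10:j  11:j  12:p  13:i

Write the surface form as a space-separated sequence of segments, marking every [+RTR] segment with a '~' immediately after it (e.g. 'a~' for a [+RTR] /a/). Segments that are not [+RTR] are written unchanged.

From /ṣ/ at 3 leftward: 2 /o/ → [+RTR]; 1 /o/ → [+RTR]; word edge.
From /ṣ/ at 8 leftward: 7 /p/ transparent; 6 /o/ → [+RTR]; 5 /j/ blocks.
Target with no active source: position 13 stays [-emphatic].
[+RTR] positions on the surface: 1 2 3 6 8.

o~ o~ ṣ~ s j o~ p ṣ~ p j j p i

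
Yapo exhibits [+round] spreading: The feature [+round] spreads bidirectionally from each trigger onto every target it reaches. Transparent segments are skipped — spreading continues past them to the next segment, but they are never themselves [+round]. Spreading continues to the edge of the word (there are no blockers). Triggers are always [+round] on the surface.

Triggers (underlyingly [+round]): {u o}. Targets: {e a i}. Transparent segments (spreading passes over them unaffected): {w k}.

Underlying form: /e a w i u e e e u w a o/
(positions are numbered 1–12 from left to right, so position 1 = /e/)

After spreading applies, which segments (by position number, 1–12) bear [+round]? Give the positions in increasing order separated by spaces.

From /u/ at 5 rightward: 6 /e/ → [+round]; 7 /e/ → [+round]; 8 /e/ → [+round]; 9 /u/ is itself a trigger — this domain ends here.
From /u/ at 5 leftward: 4 /i/ → [+round]; 3 /w/ transparent; 2 /a/ → [+round]; 1 /e/ → [+round]; word edge.
From /u/ at 9 rightward: 10 /w/ transparent; 11 /a/ → [+round]; 12 /o/ is itself a trigger — this domain ends here.
From /u/ at 9 leftward: 8 /e/ → [+round]; 7 /e/ → [+round]; 6 /e/ → [+round]; 5 /u/ is itself a trigger — this domain ends here.
From /o/ at 12 rightward: word edge.
From /o/ at 12 leftward: 11 /a/ → [+round]; 10 /w/ transparent; 9 /u/ is itself a trigger — this domain ends here.

1 2 4 5 6 7 8 9 11 12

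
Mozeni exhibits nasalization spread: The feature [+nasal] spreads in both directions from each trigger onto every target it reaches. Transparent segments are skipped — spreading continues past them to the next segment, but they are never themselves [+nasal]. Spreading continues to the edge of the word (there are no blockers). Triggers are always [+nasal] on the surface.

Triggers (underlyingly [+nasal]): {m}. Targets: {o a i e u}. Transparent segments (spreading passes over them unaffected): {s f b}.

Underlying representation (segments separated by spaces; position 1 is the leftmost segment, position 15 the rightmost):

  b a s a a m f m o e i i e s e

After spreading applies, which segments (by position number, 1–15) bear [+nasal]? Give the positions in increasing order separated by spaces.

From /m/ at 6 rightward: 7 /f/ transparent; 8 /m/ is itself a trigger — this domain ends here.
From /m/ at 6 leftward: 5 /a/ → [+nasal]; 4 /a/ → [+nasal]; 3 /s/ transparent; 2 /a/ → [+nasal]; 1 /b/ transparent; word edge.
From /m/ at 8 rightward: 9 /o/ → [+nasal]; 10 /e/ → [+nasal]; 11 /i/ → [+nasal]; 12 /i/ → [+nasal]; 13 /e/ → [+nasal]; 14 /s/ transparent; 15 /e/ → [+nasal]; word edge.
From /m/ at 8 leftward: 7 /f/ transparent; 6 /m/ is itself a trigger — this domain ends here.

2 4 5 6 8 9 10 11 12 13 15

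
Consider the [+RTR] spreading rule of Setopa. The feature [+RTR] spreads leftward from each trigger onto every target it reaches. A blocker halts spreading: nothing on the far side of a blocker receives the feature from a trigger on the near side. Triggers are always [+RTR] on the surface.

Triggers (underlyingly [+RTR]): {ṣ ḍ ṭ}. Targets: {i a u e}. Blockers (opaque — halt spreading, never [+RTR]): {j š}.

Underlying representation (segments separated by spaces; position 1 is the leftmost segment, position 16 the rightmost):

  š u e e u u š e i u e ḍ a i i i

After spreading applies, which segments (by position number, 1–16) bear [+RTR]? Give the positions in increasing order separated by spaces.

From /ḍ/ at 12 leftward: 11 /e/ → [+RTR]; 10 /u/ → [+RTR]; 9 /i/ → [+RTR]; 8 /e/ → [+RTR]; 7 /š/ blocks.
Targets with no active source: positions 2 3 4 5 6 13 14 15 16 stay [-emphatic].

8 9 10 11 12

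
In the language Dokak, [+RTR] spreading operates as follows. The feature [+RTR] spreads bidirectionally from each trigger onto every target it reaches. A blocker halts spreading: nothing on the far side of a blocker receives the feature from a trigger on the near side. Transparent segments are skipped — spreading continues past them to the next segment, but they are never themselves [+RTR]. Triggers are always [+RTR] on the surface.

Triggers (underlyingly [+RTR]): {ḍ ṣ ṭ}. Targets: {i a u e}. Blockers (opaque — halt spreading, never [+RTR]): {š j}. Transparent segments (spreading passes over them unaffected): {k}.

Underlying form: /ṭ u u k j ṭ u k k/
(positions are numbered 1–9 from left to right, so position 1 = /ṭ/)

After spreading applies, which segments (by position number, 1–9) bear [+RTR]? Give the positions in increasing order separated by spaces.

From /ṭ/ at 1 rightward: 2 /u/ → [+RTR]; 3 /u/ → [+RTR]; 4 /k/ transparent; 5 /j/ blocks.
From /ṭ/ at 1 leftward: word edge.
From /ṭ/ at 6 rightward: 7 /u/ → [+RTR]; 8 /k/ transparent; 9 /k/ transparent; word edge.
From /ṭ/ at 6 leftward: 5 /j/ blocks.

1 2 3 6 7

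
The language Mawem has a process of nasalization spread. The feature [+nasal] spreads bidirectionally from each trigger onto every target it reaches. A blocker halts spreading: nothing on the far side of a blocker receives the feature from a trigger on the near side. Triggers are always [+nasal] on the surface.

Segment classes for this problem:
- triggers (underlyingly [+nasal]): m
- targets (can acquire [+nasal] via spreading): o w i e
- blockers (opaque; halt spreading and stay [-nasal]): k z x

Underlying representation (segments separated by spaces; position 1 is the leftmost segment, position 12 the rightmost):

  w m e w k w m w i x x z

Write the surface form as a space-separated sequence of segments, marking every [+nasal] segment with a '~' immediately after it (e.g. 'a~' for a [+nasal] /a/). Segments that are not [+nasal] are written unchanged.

From /m/ at 2 rightward: 3 /e/ → [+nasal]; 4 /w/ → [+nasal]; 5 /k/ blocks.
From /m/ at 2 leftward: 1 /w/ → [+nasal]; word edge.
From /m/ at 7 rightward: 8 /w/ → [+nasal]; 9 /i/ → [+nasal]; 10 /x/ blocks.
From /m/ at 7 leftward: 6 /w/ → [+nasal]; 5 /k/ blocks.
[+nasal] positions on the surface: 1 2 3 4 6 7 8 9.

w~ m~ e~ w~ k w~ m~ w~ i~ x x z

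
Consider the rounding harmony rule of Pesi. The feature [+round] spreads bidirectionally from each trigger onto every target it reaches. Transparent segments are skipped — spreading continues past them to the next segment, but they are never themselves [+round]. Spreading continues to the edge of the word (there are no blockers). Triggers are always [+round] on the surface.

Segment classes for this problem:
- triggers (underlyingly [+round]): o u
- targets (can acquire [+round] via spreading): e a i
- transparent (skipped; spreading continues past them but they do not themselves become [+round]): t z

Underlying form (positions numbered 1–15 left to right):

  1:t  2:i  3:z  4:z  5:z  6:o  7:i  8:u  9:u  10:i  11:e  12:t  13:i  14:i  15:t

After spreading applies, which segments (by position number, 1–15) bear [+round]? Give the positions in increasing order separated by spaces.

From /o/ at 6 rightward: 7 /i/ → [+round]; 8 /u/ is itself a trigger — this domain ends here.
From /o/ at 6 leftward: 5 /z/ transparent; 4 /z/ transparent; 3 /z/ transparent; 2 /i/ → [+round]; 1 /t/ transparent; word edge.
From /u/ at 8 rightward: 9 /u/ is itself a trigger — this domain ends here.
From /u/ at 8 leftward: 7 /i/ → [+round]; 6 /o/ is itself a trigger — this domain ends here.
From /u/ at 9 rightward: 10 /i/ → [+round]; 11 /e/ → [+round]; 12 /t/ transparent; 13 /i/ → [+round]; 14 /i/ → [+round]; 15 /t/ transparent; word edge.
From /u/ at 9 leftward: 8 /u/ is itself a trigger — this domain ends here.

2 6 7 8 9 10 11 13 14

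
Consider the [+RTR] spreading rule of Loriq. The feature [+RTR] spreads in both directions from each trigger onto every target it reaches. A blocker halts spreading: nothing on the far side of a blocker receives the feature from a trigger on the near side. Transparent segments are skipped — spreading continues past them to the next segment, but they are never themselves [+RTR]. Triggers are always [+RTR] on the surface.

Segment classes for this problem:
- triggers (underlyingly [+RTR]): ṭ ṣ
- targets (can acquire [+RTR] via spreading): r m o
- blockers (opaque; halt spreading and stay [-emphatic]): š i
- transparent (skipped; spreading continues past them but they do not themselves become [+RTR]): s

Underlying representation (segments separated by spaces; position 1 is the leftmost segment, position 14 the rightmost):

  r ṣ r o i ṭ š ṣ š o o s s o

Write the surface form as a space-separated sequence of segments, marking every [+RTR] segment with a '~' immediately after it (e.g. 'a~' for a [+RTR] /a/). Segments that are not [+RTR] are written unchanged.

From /ṣ/ at 2 rightward: 3 /r/ → [+RTR]; 4 /o/ → [+RTR]; 5 /i/ blocks.
From /ṣ/ at 2 leftward: 1 /r/ → [+RTR]; word edge.
From /ṭ/ at 6 rightward: 7 /š/ blocks.
From /ṭ/ at 6 leftward: 5 /i/ blocks.
From /ṣ/ at 8 rightward: 9 /š/ blocks.
From /ṣ/ at 8 leftward: 7 /š/ blocks.
Targets with no active source: positions 10 11 14 stay [-emphatic].
[+RTR] positions on the surface: 1 2 3 4 6 8.

r~ ṣ~ r~ o~ i ṭ~ š ṣ~ š o o s s o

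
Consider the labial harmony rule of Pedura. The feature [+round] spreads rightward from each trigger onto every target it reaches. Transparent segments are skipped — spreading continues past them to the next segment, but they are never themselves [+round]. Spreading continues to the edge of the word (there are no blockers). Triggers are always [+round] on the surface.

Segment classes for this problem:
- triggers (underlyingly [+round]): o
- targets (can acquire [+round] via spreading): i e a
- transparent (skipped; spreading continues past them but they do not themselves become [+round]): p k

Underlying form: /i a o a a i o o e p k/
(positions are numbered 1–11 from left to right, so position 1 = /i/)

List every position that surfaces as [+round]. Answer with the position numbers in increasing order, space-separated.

3 4 5 6 7 8 9

From /o/ at 3 rightward: 4 /a/ → [+round]; 5 /a/ → [+round]; 6 /i/ → [+round]; 7 /o/ is itself a trigger — this domain ends here.
From /o/ at 7 rightward: 8 /o/ is itself a trigger — this domain ends here.
From /o/ at 8 rightward: 9 /e/ → [+round]; 10 /p/ transparent; 11 /k/ transparent; word edge.
Targets with no active source: positions 1 2 stay [-round].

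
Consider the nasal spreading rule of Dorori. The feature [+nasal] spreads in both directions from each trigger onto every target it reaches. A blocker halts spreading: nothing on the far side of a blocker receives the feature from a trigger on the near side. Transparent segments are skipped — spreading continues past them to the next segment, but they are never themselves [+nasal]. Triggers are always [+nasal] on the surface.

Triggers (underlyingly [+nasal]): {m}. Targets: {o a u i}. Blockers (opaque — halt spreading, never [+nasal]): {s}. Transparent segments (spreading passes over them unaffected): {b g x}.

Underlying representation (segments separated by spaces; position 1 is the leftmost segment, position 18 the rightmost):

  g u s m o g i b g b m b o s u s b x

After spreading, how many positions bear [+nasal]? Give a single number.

5

From /m/ at 4 rightward: 5 /o/ → [+nasal]; 6 /g/ transparent; 7 /i/ → [+nasal]; 8 /b/ transparent; 9 /g/ transparent; 10 /b/ transparent; 11 /m/ is itself a trigger — this domain ends here.
From /m/ at 4 leftward: 3 /s/ blocks.
From /m/ at 11 rightward: 12 /b/ transparent; 13 /o/ → [+nasal]; 14 /s/ blocks.
From /m/ at 11 leftward: 10 /b/ transparent; 9 /g/ transparent; 8 /b/ transparent; 7 /i/ → [+nasal]; 6 /g/ transparent; 5 /o/ → [+nasal]; 4 /m/ is itself a trigger — this domain ends here.
Targets with no active source: positions 2 15 stay [-nasal].
[+nasal] positions on the surface: 4 5 7 11 13.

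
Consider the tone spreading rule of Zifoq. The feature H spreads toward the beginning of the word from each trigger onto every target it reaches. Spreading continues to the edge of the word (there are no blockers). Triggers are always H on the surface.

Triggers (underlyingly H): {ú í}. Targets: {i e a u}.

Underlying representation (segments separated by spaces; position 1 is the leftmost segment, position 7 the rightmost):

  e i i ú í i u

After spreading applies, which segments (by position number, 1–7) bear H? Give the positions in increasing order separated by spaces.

1 2 3 4 5

From /ú/ at 4 leftward: 3 /i/ → H; 2 /i/ → H; 1 /e/ → H; word edge.
From /í/ at 5 leftward: 4 /ú/ is itself a trigger — this domain ends here.
Targets with no active source: positions 6 7 stay [-high tone].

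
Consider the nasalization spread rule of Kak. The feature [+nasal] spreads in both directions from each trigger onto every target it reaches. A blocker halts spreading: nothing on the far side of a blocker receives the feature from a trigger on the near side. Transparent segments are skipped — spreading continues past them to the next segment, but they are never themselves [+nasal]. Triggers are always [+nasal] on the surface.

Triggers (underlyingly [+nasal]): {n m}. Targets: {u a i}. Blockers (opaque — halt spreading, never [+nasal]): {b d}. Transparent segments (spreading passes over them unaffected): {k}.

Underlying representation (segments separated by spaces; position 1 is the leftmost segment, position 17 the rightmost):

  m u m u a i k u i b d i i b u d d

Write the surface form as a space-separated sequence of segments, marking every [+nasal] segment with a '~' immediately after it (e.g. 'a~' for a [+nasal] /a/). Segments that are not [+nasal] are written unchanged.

m~ u~ m~ u~ a~ i~ k u~ i~ b d i i b u d d

From /m/ at 1 rightward: 2 /u/ → [+nasal]; 3 /m/ is itself a trigger — this domain ends here.
From /m/ at 1 leftward: word edge.
From /m/ at 3 rightward: 4 /u/ → [+nasal]; 5 /a/ → [+nasal]; 6 /i/ → [+nasal]; 7 /k/ transparent; 8 /u/ → [+nasal]; 9 /i/ → [+nasal]; 10 /b/ blocks.
From /m/ at 3 leftward: 2 /u/ → [+nasal]; 1 /m/ is itself a trigger — this domain ends here.
Targets with no active source: positions 12 13 15 stay [-nasal].
[+nasal] positions on the surface: 1 2 3 4 5 6 8 9.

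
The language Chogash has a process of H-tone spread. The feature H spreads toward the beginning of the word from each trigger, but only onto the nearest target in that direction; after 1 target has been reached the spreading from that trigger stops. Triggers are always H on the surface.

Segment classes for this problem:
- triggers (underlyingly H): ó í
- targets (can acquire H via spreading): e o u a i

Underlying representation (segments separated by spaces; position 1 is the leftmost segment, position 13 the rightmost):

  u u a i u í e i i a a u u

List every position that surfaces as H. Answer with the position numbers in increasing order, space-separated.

5 6

From /í/ at 6 leftward: 5 /u/ → H; bound reached.
Targets with no active source: positions 1 2 3 4 7 8 9 10 11 12 13 stay [-high tone].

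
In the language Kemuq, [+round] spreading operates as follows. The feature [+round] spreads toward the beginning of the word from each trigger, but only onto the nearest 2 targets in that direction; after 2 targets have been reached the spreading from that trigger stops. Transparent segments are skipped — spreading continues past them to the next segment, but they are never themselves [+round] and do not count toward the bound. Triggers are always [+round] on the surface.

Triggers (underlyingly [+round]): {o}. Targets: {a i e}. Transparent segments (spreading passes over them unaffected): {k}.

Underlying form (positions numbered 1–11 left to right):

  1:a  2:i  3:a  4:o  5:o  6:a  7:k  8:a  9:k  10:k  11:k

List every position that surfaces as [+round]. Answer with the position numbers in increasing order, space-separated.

2 3 4 5

From /o/ at 4 leftward: 3 /a/ → [+round]; 2 /i/ → [+round]; bound reached.
From /o/ at 5 leftward: 4 /o/ is itself a trigger — this domain ends here.
Targets with no active source: positions 1 6 8 stay [-round].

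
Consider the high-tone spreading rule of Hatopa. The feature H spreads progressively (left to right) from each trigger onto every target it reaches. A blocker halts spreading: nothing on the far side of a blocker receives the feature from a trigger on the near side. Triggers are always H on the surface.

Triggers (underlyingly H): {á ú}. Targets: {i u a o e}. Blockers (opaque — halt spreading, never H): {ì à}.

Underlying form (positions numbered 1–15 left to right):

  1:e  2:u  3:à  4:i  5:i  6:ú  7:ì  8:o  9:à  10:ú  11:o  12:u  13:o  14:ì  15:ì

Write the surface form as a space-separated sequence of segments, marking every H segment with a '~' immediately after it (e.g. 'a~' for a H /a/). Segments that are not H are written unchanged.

e u à i i ú~ ì o à ú~ o~ u~ o~ ì ì

From /ú/ at 6 rightward: 7 /ì/ blocks.
From /ú/ at 10 rightward: 11 /o/ → H; 12 /u/ → H; 13 /o/ → H; 14 /ì/ blocks.
Targets with no active source: positions 1 2 4 5 8 stay [-high tone].
H positions on the surface: 6 10 11 12 13.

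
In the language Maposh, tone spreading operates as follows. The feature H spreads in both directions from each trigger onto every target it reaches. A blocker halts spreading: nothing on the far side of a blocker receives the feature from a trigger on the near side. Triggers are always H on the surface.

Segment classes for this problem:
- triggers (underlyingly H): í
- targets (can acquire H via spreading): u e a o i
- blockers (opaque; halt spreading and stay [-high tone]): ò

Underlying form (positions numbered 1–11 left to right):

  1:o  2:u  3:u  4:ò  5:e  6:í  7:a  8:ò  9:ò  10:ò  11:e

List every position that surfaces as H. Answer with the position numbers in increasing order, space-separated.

From /í/ at 6 rightward: 7 /a/ → H; 8 /ò/ blocks.
From /í/ at 6 leftward: 5 /e/ → H; 4 /ò/ blocks.
Targets with no active source: positions 1 2 3 11 stay [-high tone].

5 6 7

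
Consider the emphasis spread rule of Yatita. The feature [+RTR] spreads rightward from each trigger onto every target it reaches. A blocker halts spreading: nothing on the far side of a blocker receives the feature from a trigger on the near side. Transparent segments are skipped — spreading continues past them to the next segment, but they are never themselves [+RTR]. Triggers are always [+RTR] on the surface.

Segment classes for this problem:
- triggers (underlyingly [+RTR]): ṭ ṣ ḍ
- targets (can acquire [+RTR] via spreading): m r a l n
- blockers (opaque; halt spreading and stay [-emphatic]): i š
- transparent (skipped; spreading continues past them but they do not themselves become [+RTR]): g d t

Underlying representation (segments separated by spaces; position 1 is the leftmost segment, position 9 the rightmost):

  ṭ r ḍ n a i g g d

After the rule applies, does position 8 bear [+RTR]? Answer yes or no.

From /ṭ/ at 1 rightward: 2 /r/ → [+RTR]; 3 /ḍ/ is itself a trigger — this domain ends here.
From /ḍ/ at 3 rightward: 4 /n/ → [+RTR]; 5 /a/ → [+RTR]; 6 /i/ blocks.
[+RTR] positions on the surface: 1 2 3 4 5.

no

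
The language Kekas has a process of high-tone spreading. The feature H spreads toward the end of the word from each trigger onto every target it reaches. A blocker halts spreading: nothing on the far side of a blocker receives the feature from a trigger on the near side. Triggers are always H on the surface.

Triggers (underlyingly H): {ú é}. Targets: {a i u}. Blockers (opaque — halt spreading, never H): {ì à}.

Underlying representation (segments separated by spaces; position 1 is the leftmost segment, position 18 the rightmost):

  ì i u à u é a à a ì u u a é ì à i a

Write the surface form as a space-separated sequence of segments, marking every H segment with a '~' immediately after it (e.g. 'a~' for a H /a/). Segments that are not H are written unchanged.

ì i u à u é~ a~ à a ì u u a é~ ì à i a

From /é/ at 6 rightward: 7 /a/ → H; 8 /à/ blocks.
From /é/ at 14 rightward: 15 /ì/ blocks.
Targets with no active source: positions 2 3 5 9 11 12 13 17 18 stay [-high tone].
H positions on the surface: 6 7 14.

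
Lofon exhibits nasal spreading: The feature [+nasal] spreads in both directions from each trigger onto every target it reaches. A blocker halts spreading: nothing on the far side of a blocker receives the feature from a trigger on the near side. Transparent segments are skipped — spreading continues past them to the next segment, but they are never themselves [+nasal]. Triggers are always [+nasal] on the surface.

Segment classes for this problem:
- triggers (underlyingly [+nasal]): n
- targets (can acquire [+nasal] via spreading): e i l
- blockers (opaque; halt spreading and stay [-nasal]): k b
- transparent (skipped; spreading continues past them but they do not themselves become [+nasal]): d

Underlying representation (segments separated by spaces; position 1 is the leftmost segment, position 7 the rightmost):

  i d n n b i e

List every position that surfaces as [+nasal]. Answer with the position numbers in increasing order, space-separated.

1 3 4

From /n/ at 3 rightward: 4 /n/ is itself a trigger — this domain ends here.
From /n/ at 3 leftward: 2 /d/ transparent; 1 /i/ → [+nasal]; word edge.
From /n/ at 4 rightward: 5 /b/ blocks.
From /n/ at 4 leftward: 3 /n/ is itself a trigger — this domain ends here.
Targets with no active source: positions 6 7 stay [-nasal].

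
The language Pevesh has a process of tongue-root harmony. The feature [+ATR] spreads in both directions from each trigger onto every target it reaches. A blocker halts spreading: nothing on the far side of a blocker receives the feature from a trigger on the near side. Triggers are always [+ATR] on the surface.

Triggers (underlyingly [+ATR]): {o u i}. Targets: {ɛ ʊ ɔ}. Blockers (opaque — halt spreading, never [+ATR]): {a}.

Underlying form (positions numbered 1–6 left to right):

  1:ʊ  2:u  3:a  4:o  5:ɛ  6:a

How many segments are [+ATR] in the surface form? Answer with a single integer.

4

From /u/ at 2 rightward: 3 /a/ blocks.
From /u/ at 2 leftward: 1 /ʊ/ → [+ATR]; word edge.
From /o/ at 4 rightward: 5 /ɛ/ → [+ATR]; 6 /a/ blocks.
From /o/ at 4 leftward: 3 /a/ blocks.
[+ATR] positions on the surface: 1 2 4 5.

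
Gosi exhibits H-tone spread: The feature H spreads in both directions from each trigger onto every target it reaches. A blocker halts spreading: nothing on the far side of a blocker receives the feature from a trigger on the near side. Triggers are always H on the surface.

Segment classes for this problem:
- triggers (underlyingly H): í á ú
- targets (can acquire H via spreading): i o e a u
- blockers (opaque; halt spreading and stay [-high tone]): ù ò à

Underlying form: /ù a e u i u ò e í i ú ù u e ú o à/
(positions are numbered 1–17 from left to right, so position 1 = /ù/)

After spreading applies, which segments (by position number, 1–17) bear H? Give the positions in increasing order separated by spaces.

8 9 10 11 13 14 15 16

From /í/ at 9 rightward: 10 /i/ → H; 11 /ú/ is itself a trigger — this domain ends here.
From /í/ at 9 leftward: 8 /e/ → H; 7 /ò/ blocks.
From /ú/ at 11 rightward: 12 /ù/ blocks.
From /ú/ at 11 leftward: 10 /i/ → H; 9 /í/ is itself a trigger — this domain ends here.
From /ú/ at 15 rightward: 16 /o/ → H; 17 /à/ blocks.
From /ú/ at 15 leftward: 14 /e/ → H; 13 /u/ → H; 12 /ù/ blocks.
Targets with no active source: positions 2 3 4 5 6 stay [-high tone].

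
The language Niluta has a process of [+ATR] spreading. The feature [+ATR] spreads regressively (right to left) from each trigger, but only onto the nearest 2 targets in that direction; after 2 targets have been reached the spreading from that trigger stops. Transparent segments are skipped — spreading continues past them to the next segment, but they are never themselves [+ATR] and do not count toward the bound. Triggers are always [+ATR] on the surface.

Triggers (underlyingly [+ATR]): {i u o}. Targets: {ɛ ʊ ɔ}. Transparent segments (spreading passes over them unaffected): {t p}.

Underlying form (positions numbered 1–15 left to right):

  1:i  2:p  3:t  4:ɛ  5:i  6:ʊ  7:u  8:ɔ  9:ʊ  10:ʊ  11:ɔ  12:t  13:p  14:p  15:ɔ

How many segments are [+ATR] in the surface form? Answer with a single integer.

5

From /i/ at 1 leftward: word edge.
From /i/ at 5 leftward: 4 /ɛ/ → [+ATR]; 3 /t/ transparent; 2 /p/ transparent; 1 /i/ is itself a trigger — this domain ends here.
From /u/ at 7 leftward: 6 /ʊ/ → [+ATR]; 5 /i/ is itself a trigger — this domain ends here.
Targets with no active source: positions 8 9 10 11 15 stay [-ATR].
[+ATR] positions on the surface: 1 4 5 6 7.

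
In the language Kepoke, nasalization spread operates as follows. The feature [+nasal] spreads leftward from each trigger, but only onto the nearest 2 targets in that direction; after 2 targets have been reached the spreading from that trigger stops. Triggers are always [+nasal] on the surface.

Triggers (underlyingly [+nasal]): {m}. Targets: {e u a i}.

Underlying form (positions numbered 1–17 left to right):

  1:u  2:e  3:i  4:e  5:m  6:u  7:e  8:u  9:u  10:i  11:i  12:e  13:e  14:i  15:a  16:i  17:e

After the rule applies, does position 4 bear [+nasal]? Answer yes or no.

From /m/ at 5 leftward: 4 /e/ → [+nasal]; 3 /i/ → [+nasal]; bound reached.
Targets with no active source: positions 1 2 6 7 8 9 10 11 12 13 14 15 16 17 stay [-nasal].
[+nasal] positions on the surface: 3 4 5.

yes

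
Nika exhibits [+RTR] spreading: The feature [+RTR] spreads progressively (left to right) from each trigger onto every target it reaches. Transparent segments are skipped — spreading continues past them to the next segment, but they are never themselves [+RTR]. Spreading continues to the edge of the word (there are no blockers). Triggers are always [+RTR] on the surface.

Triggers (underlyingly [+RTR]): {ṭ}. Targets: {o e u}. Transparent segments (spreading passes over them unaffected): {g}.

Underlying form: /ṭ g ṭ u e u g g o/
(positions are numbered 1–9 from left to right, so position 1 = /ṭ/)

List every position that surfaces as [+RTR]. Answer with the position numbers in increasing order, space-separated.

From /ṭ/ at 1 rightward: 2 /g/ transparent; 3 /ṭ/ is itself a trigger — this domain ends here.
From /ṭ/ at 3 rightward: 4 /u/ → [+RTR]; 5 /e/ → [+RTR]; 6 /u/ → [+RTR]; 7 /g/ transparent; 8 /g/ transparent; 9 /o/ → [+RTR]; word edge.

1 3 4 5 6 9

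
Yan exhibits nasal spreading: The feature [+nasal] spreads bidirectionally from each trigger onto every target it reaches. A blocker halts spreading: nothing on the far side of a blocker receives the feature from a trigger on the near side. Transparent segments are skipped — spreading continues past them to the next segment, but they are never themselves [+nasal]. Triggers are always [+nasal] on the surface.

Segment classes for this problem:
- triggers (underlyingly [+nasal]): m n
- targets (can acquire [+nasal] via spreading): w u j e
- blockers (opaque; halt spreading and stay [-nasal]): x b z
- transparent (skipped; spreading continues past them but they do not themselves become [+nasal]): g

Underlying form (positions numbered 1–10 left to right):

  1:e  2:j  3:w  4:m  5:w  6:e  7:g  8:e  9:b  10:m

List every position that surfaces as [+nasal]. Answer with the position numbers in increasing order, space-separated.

From /m/ at 4 rightward: 5 /w/ → [+nasal]; 6 /e/ → [+nasal]; 7 /g/ transparent; 8 /e/ → [+nasal]; 9 /b/ blocks.
From /m/ at 4 leftward: 3 /w/ → [+nasal]; 2 /j/ → [+nasal]; 1 /e/ → [+nasal]; word edge.
From /m/ at 10 rightward: word edge.
From /m/ at 10 leftward: 9 /b/ blocks.

1 2 3 4 5 6 8 10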